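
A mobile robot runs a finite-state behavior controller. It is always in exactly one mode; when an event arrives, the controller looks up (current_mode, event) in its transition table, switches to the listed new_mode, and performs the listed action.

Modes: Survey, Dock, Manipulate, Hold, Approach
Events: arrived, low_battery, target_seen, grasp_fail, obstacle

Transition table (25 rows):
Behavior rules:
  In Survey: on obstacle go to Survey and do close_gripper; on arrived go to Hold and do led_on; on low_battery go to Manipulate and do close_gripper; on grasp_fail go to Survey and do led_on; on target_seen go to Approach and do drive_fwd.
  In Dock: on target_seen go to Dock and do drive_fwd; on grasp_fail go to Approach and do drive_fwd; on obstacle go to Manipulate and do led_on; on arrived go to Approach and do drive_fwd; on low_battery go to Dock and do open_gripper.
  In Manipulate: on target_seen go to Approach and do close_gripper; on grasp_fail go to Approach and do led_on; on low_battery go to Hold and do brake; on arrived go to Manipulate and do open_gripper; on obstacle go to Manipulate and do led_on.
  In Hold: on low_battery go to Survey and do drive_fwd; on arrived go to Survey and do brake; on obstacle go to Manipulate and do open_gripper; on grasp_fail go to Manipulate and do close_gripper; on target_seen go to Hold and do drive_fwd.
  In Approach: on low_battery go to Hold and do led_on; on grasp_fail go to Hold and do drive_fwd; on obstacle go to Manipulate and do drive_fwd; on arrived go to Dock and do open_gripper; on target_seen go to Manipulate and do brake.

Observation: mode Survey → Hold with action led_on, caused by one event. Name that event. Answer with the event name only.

try arrived: (Survey, arrived) → (Hold, led_on)  ← matches
try low_battery: (Survey, low_battery) → (Manipulate, close_gripper)
try target_seen: (Survey, target_seen) → (Approach, drive_fwd)
try grasp_fail: (Survey, grasp_fail) → (Survey, led_on)
try obstacle: (Survey, obstacle) → (Survey, close_gripper)

arrived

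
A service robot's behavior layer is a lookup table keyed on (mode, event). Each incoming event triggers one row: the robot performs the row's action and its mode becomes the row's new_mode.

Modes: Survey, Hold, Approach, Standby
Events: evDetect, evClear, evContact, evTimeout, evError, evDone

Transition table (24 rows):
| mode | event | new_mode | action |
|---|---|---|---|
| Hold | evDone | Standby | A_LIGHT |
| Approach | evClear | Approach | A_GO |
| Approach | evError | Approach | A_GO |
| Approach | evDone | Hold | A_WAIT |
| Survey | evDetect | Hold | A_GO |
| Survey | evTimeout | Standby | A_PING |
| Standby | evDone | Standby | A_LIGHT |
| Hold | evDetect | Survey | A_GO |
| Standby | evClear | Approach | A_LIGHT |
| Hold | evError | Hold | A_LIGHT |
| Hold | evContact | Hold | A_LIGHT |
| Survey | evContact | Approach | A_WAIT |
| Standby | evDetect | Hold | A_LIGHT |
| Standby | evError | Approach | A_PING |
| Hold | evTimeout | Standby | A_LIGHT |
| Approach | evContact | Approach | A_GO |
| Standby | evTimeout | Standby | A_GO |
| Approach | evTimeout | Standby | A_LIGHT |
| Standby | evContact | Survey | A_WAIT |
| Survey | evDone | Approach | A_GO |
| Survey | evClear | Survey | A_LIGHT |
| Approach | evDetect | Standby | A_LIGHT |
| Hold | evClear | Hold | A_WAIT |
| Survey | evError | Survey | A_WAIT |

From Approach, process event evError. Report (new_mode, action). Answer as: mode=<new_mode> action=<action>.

mode=Approach action=A_GO

current mode = Approach; filter table to that mode:
  (Approach, evClear) → (Approach, A_GO)
  (Approach, evError) → (Approach, A_GO)  ← event matches
  (Approach, evDone) → (Hold, A_WAIT)
  (Approach, evContact) → (Approach, A_GO)
  (Approach, evTimeout) → (Standby, A_LIGHT)
  (Approach, evDetect) → (Standby, A_LIGHT)
event = evError selects (Approach, A_GO)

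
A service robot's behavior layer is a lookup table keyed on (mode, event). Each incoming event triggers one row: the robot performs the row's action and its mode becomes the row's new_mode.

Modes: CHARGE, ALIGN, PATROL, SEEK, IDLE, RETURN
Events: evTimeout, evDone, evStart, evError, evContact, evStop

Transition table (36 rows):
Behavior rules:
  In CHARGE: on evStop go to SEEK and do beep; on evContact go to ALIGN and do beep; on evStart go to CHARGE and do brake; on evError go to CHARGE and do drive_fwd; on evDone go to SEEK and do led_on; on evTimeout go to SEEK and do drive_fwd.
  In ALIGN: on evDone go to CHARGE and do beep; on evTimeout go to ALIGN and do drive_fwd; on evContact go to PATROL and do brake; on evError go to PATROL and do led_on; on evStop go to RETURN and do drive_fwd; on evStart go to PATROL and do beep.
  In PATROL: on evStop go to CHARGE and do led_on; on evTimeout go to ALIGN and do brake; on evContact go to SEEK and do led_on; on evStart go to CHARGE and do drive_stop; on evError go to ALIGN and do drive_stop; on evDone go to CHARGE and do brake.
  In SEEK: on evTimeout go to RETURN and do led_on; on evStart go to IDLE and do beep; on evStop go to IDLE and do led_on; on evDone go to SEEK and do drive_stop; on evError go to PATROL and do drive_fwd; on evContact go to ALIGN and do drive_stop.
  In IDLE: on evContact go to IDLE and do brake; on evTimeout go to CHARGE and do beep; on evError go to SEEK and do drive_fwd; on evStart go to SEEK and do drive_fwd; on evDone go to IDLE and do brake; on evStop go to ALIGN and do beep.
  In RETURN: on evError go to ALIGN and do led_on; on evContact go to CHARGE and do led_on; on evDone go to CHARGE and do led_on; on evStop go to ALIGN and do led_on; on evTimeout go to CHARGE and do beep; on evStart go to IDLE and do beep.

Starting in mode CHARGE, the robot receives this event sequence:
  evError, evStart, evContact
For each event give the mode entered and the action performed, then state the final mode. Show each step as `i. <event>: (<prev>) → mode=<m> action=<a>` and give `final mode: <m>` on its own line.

final mode: ALIGN

1. evError: (CHARGE) → mode=CHARGE action=drive_fwd
2. evStart: (CHARGE) → mode=CHARGE action=brake
3. evContact: (CHARGE) → mode=ALIGN action=beep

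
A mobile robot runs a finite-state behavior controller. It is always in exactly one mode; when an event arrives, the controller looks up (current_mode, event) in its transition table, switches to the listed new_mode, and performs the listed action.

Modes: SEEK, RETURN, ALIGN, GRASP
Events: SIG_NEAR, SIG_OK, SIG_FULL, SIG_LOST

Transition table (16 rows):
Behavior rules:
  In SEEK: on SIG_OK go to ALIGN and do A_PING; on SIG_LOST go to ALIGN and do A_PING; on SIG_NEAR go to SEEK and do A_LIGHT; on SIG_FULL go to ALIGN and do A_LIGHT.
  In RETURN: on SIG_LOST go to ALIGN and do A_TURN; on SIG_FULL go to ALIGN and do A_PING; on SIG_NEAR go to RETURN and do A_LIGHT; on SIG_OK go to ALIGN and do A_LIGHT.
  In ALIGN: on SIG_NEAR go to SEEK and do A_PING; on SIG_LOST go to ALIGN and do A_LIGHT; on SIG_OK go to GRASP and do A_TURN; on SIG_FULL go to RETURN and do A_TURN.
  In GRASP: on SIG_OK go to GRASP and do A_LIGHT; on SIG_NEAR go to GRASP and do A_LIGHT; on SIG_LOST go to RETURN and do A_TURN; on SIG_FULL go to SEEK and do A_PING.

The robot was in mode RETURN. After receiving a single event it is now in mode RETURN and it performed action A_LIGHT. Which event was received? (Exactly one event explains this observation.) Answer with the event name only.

try SIG_NEAR: (RETURN, SIG_NEAR) → (RETURN, A_LIGHT)  ← matches
try SIG_OK: (RETURN, SIG_OK) → (ALIGN, A_LIGHT)
try SIG_FULL: (RETURN, SIG_FULL) → (ALIGN, A_PING)
try SIG_LOST: (RETURN, SIG_LOST) → (ALIGN, A_TURN)

SIG_NEAR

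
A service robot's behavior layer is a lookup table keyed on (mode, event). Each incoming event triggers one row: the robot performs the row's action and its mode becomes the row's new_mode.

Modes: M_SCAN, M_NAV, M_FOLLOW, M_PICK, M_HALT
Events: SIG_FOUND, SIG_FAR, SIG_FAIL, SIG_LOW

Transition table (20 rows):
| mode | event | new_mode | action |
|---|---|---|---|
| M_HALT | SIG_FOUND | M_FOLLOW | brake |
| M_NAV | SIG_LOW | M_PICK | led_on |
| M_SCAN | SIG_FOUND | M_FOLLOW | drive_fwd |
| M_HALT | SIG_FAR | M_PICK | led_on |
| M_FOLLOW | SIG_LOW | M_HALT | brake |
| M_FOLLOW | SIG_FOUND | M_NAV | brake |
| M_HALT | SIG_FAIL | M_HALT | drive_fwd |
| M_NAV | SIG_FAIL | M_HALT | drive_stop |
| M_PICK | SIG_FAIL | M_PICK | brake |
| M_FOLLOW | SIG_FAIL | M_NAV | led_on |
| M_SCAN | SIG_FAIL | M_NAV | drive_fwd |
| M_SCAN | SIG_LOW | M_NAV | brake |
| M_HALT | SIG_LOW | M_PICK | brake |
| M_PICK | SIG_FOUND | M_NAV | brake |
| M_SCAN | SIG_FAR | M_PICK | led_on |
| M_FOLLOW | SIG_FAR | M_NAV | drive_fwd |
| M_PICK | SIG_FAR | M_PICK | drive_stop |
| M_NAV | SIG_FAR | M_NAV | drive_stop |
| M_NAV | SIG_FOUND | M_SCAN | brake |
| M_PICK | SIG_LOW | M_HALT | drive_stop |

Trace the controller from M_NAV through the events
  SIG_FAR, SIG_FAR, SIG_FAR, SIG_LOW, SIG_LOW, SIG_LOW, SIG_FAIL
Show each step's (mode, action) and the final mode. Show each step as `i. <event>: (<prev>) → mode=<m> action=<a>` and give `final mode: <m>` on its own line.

1. SIG_FAR: (M_NAV) → mode=M_NAV action=drive_stop
2. SIG_FAR: (M_NAV) → mode=M_NAV action=drive_stop
3. SIG_FAR: (M_NAV) → mode=M_NAV action=drive_stop
4. SIG_LOW: (M_NAV) → mode=M_PICK action=led_on
5. SIG_LOW: (M_PICK) → mode=M_HALT action=drive_stop
6. SIG_LOW: (M_HALT) → mode=M_PICK action=brake
7. SIG_FAIL: (M_PICK) → mode=M_PICK action=brake

final mode: M_PICK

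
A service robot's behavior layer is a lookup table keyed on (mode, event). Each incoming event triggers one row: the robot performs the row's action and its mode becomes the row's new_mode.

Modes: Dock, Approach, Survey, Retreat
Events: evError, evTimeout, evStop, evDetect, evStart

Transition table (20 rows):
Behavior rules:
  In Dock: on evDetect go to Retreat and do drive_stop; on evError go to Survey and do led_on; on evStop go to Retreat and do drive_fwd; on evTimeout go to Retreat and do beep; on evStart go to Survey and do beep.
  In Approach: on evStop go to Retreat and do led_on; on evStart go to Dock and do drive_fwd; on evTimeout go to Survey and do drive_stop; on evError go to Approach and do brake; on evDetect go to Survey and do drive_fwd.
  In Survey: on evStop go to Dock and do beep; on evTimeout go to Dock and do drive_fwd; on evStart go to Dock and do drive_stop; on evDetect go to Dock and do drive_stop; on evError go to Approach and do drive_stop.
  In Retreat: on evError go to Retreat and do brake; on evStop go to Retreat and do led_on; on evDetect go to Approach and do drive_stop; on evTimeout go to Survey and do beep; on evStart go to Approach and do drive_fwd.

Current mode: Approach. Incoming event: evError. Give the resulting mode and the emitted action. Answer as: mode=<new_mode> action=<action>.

current mode = Approach; filter table to that mode:
  (Approach, evStop) → (Retreat, led_on)
  (Approach, evStart) → (Dock, drive_fwd)
  (Approach, evTimeout) → (Survey, drive_stop)
  (Approach, evError) → (Approach, brake)  ← event matches
  (Approach, evDetect) → (Survey, drive_fwd)
event = evError selects (Approach, brake)

mode=Approach action=brake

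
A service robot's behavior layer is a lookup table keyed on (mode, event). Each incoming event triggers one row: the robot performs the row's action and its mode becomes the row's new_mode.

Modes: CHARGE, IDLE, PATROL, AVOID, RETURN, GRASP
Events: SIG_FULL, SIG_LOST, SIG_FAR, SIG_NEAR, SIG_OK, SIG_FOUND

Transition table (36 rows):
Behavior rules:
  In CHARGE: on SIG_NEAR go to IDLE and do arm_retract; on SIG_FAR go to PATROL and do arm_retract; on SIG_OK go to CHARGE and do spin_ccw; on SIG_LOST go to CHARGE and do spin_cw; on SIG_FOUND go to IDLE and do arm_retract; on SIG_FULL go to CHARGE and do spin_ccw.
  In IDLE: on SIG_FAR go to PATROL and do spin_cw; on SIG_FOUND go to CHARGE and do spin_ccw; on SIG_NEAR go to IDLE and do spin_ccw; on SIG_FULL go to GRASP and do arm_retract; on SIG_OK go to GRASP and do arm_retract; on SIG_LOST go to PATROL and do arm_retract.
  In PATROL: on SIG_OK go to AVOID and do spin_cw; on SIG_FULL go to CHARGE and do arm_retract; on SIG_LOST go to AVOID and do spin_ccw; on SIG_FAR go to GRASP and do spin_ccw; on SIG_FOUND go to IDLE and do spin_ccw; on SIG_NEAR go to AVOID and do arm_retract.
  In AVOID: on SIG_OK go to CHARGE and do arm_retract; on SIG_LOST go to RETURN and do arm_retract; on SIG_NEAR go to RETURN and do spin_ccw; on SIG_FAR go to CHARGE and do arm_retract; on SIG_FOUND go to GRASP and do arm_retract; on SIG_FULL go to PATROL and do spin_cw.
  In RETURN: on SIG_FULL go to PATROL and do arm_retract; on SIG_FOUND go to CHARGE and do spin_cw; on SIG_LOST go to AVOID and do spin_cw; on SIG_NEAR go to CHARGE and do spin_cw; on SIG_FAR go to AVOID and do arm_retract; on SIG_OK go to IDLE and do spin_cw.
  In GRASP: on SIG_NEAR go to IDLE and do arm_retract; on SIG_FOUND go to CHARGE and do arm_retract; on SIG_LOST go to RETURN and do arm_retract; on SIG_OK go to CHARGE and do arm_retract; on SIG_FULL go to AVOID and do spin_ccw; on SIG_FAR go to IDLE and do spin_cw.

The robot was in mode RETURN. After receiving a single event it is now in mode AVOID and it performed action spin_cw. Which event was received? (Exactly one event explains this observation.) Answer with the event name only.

SIG_LOST

try SIG_FULL: (RETURN, SIG_FULL) → (PATROL, arm_retract)
try SIG_LOST: (RETURN, SIG_LOST) → (AVOID, spin_cw)  ← matches
try SIG_FAR: (RETURN, SIG_FAR) → (AVOID, arm_retract)
try SIG_NEAR: (RETURN, SIG_NEAR) → (CHARGE, spin_cw)
try SIG_OK: (RETURN, SIG_OK) → (IDLE, spin_cw)
try SIG_FOUND: (RETURN, SIG_FOUND) → (CHARGE, spin_cw)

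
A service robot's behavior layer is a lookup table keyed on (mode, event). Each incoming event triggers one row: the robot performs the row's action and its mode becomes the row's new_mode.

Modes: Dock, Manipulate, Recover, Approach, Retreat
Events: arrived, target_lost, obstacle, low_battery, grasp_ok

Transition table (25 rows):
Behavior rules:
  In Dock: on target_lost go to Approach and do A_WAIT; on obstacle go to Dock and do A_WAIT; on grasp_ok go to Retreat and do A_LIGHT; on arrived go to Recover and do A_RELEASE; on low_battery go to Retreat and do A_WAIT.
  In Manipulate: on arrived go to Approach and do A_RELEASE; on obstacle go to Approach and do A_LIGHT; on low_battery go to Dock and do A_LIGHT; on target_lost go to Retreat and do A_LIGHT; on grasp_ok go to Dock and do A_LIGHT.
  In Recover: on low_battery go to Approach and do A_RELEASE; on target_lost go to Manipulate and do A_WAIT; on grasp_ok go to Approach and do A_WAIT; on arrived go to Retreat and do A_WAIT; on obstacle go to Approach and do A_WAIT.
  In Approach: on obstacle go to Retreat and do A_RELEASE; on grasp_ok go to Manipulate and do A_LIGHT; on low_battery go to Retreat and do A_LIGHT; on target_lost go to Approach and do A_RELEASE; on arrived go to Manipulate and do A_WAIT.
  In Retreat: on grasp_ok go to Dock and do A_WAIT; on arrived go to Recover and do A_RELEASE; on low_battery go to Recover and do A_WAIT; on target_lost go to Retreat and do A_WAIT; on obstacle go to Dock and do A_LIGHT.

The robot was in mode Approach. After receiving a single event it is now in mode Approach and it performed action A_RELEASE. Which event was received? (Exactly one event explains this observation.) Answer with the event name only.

target_lost

try arrived: (Approach, arrived) → (Manipulate, A_WAIT)
try target_lost: (Approach, target_lost) → (Approach, A_RELEASE)  ← matches
try obstacle: (Approach, obstacle) → (Retreat, A_RELEASE)
try low_battery: (Approach, low_battery) → (Retreat, A_LIGHT)
try grasp_ok: (Approach, grasp_ok) → (Manipulate, A_LIGHT)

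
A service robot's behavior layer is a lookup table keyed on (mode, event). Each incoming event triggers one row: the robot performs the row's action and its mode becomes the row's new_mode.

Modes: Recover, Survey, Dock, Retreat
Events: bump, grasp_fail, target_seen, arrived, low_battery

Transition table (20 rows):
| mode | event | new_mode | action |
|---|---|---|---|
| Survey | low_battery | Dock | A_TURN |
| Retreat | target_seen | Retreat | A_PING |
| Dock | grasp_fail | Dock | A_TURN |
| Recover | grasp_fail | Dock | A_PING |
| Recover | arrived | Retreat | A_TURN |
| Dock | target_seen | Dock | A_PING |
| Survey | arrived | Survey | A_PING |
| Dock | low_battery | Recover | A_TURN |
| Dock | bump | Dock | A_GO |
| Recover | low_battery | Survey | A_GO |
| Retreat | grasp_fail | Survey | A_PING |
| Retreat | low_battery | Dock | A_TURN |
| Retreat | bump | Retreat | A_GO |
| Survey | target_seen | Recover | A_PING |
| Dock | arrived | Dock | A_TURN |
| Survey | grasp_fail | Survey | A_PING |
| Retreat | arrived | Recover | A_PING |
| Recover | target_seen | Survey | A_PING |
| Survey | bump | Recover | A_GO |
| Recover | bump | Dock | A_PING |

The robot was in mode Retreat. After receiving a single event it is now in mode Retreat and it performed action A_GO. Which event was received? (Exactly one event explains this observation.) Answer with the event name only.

try bump: (Retreat, bump) → (Retreat, A_GO)  ← matches
try grasp_fail: (Retreat, grasp_fail) → (Survey, A_PING)
try target_seen: (Retreat, target_seen) → (Retreat, A_PING)
try arrived: (Retreat, arrived) → (Recover, A_PING)
try low_battery: (Retreat, low_battery) → (Dock, A_TURN)

bump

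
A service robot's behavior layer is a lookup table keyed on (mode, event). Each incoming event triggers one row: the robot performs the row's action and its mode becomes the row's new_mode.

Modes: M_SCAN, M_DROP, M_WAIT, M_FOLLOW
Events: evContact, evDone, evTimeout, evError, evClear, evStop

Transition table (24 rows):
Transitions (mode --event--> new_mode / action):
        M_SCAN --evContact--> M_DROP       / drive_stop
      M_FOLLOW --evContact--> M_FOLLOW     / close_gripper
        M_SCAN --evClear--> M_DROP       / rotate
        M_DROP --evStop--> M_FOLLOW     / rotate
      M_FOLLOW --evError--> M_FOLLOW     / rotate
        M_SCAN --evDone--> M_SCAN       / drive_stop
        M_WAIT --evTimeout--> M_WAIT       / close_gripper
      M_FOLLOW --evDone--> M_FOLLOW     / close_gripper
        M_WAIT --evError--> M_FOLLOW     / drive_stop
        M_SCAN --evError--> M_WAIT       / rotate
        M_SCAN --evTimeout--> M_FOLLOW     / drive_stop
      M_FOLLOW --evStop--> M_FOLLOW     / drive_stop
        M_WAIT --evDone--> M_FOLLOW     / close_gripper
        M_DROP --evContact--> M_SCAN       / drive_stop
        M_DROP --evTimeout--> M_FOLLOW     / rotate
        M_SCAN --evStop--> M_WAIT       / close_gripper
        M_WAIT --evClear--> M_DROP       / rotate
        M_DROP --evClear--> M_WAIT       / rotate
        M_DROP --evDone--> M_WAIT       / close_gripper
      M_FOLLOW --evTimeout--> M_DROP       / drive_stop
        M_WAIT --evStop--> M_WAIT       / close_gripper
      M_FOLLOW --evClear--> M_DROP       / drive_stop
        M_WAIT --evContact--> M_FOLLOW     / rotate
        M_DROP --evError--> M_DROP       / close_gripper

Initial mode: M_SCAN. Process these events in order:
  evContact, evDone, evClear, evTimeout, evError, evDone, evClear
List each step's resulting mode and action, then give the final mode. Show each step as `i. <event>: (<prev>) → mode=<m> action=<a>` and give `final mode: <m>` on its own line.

final mode: M_DROP

1. evContact: (M_SCAN) → mode=M_DROP action=drive_stop
2. evDone: (M_DROP) → mode=M_WAIT action=close_gripper
3. evClear: (M_WAIT) → mode=M_DROP action=rotate
4. evTimeout: (M_DROP) → mode=M_FOLLOW action=rotate
5. evError: (M_FOLLOW) → mode=M_FOLLOW action=rotate
6. evDone: (M_FOLLOW) → mode=M_FOLLOW action=close_gripper
7. evClear: (M_FOLLOW) → mode=M_DROP action=drive_stop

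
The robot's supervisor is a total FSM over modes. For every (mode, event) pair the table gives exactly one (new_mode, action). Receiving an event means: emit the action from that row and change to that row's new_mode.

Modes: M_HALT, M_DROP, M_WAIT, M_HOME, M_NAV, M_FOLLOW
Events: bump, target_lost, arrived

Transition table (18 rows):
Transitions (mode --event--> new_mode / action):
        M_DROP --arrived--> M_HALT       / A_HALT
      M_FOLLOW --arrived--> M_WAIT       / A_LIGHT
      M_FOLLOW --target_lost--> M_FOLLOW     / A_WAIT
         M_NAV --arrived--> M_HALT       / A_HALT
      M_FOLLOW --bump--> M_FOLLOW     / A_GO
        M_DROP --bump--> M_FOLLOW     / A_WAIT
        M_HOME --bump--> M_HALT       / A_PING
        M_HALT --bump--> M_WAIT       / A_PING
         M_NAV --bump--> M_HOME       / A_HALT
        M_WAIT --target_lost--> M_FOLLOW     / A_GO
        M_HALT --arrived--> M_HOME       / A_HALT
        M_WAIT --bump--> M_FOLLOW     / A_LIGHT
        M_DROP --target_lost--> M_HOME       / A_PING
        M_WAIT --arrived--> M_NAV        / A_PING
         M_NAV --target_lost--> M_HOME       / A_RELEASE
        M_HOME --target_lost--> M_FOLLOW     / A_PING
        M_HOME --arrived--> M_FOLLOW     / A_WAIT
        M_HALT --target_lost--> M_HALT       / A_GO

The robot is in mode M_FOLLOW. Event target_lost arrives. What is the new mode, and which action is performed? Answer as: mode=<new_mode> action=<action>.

mode=M_FOLLOW action=A_WAIT

current mode = M_FOLLOW; filter table to that mode:
  (M_FOLLOW, arrived) → (M_WAIT, A_LIGHT)
  (M_FOLLOW, target_lost) → (M_FOLLOW, A_WAIT)  ← event matches
  (M_FOLLOW, bump) → (M_FOLLOW, A_GO)
event = target_lost selects (M_FOLLOW, A_WAIT)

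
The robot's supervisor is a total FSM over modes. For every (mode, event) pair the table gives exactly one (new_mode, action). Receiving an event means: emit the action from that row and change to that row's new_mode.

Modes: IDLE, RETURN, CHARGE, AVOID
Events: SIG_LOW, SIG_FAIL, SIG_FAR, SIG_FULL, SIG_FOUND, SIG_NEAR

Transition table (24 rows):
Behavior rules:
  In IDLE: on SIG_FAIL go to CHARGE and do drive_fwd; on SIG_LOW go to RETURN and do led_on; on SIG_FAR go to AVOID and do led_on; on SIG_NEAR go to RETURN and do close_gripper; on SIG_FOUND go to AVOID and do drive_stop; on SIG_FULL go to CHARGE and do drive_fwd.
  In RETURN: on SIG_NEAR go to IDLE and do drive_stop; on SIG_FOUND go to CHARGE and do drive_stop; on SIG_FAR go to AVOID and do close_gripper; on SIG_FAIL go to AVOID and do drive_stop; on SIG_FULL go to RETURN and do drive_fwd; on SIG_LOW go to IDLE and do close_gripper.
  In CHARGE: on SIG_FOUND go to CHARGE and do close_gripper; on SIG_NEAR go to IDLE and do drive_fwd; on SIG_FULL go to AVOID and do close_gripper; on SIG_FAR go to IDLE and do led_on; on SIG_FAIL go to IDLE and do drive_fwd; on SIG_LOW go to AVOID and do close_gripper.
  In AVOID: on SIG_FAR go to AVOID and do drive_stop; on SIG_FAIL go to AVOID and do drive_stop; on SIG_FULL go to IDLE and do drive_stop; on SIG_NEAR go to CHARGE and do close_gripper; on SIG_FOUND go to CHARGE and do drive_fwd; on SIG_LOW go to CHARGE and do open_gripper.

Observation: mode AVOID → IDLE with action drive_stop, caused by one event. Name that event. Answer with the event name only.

try SIG_LOW: (AVOID, SIG_LOW) → (CHARGE, open_gripper)
try SIG_FAIL: (AVOID, SIG_FAIL) → (AVOID, drive_stop)
try SIG_FAR: (AVOID, SIG_FAR) → (AVOID, drive_stop)
try SIG_FULL: (AVOID, SIG_FULL) → (IDLE, drive_stop)  ← matches
try SIG_FOUND: (AVOID, SIG_FOUND) → (CHARGE, drive_fwd)
try SIG_NEAR: (AVOID, SIG_NEAR) → (CHARGE, close_gripper)

SIG_FULL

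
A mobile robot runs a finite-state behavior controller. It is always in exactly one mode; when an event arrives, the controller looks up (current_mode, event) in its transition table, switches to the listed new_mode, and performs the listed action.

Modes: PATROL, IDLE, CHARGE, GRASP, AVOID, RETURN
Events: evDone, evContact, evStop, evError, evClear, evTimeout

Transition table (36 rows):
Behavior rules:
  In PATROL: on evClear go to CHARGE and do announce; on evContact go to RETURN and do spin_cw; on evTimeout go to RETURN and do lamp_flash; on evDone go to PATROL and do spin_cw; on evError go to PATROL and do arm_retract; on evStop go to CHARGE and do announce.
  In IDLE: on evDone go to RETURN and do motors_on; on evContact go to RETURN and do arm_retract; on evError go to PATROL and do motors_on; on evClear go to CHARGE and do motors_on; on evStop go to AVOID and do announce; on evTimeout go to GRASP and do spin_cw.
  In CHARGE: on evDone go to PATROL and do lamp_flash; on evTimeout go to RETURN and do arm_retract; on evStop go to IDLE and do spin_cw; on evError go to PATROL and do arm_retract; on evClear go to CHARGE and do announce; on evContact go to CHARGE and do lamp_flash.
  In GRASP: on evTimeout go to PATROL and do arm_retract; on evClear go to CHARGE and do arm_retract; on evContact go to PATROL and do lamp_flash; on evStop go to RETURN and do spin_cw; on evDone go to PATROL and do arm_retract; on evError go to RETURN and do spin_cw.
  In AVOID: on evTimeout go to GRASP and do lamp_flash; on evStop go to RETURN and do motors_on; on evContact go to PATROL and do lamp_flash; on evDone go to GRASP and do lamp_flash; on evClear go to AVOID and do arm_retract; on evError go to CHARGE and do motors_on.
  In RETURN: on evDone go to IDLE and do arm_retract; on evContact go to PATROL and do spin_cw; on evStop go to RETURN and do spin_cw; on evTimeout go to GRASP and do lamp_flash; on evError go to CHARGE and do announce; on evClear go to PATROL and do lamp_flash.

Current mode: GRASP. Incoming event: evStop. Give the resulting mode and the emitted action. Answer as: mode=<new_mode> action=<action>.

mode=RETURN action=spin_cw

current mode = GRASP; filter table to that mode:
  (GRASP, evTimeout) → (PATROL, arm_retract)
  (GRASP, evClear) → (CHARGE, arm_retract)
  (GRASP, evContact) → (PATROL, lamp_flash)
  (GRASP, evStop) → (RETURN, spin_cw)  ← event matches
  (GRASP, evDone) → (PATROL, arm_retract)
  (GRASP, evError) → (RETURN, spin_cw)
event = evStop selects (RETURN, spin_cw)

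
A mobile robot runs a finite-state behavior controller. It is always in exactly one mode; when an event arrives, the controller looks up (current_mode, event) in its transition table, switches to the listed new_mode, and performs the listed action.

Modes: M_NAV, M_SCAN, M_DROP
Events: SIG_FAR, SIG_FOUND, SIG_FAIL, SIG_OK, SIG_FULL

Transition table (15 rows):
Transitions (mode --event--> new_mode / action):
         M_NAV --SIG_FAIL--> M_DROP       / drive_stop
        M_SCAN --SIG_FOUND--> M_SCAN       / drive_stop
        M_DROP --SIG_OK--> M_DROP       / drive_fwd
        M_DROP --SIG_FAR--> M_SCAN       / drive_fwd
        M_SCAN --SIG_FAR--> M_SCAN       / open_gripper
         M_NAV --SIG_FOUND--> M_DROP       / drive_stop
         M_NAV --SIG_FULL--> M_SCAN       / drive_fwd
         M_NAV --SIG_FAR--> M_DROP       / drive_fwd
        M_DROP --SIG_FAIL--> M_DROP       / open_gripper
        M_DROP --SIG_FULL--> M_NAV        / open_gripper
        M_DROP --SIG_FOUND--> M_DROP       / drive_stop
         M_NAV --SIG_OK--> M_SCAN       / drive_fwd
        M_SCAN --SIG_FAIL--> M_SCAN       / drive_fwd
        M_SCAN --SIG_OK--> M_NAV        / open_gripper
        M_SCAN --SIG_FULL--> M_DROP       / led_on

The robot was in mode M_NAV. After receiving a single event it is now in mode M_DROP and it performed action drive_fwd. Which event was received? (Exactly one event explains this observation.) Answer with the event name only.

SIG_FAR

try SIG_FAR: (M_NAV, SIG_FAR) → (M_DROP, drive_fwd)  ← matches
try SIG_FOUND: (M_NAV, SIG_FOUND) → (M_DROP, drive_stop)
try SIG_FAIL: (M_NAV, SIG_FAIL) → (M_DROP, drive_stop)
try SIG_OK: (M_NAV, SIG_OK) → (M_SCAN, drive_fwd)
try SIG_FULL: (M_NAV, SIG_FULL) → (M_SCAN, drive_fwd)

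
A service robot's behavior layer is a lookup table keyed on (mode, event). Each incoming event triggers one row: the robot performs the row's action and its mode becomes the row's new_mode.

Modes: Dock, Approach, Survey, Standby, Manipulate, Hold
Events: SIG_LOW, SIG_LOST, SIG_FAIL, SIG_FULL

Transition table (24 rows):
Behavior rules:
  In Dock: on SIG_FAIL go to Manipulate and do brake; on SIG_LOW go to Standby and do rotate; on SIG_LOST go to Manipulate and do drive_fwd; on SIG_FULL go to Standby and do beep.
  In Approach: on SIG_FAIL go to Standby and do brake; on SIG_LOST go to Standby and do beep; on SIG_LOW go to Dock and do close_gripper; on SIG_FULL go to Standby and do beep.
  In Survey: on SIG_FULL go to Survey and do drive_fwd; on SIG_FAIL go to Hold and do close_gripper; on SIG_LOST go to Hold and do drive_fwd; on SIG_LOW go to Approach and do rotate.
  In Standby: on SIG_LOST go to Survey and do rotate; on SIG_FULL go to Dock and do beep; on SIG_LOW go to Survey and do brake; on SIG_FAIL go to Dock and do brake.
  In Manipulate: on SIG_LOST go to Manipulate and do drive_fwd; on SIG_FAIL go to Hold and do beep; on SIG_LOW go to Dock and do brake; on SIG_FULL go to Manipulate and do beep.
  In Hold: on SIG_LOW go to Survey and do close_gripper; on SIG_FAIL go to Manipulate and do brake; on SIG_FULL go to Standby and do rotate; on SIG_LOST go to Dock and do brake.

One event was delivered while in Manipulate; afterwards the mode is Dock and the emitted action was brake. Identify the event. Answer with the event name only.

try SIG_LOW: (Manipulate, SIG_LOW) → (Dock, brake)  ← matches
try SIG_LOST: (Manipulate, SIG_LOST) → (Manipulate, drive_fwd)
try SIG_FAIL: (Manipulate, SIG_FAIL) → (Hold, beep)
try SIG_FULL: (Manipulate, SIG_FULL) → (Manipulate, beep)

SIG_LOW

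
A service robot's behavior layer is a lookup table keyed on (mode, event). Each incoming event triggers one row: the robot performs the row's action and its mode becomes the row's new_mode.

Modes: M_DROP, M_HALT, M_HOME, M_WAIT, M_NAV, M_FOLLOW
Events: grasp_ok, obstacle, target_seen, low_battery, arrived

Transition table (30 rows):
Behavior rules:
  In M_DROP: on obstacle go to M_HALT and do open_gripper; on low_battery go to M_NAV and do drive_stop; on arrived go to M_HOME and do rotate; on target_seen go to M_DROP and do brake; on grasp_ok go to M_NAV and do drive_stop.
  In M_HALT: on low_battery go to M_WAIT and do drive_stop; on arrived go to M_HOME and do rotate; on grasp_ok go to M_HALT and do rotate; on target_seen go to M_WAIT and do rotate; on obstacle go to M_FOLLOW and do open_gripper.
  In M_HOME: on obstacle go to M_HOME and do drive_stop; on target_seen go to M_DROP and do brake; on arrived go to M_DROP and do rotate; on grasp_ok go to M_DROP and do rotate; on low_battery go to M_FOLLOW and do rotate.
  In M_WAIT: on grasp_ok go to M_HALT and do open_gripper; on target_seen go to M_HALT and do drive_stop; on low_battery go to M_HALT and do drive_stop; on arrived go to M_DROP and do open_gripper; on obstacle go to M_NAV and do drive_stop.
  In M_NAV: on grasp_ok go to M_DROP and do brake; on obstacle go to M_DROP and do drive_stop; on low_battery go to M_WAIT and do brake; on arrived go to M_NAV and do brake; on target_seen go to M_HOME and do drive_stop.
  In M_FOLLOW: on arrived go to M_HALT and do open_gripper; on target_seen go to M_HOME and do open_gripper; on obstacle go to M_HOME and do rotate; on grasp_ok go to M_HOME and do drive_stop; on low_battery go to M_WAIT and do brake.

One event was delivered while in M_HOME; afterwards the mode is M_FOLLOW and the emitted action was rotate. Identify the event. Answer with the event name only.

try grasp_ok: (M_HOME, grasp_ok) → (M_DROP, rotate)
try obstacle: (M_HOME, obstacle) → (M_HOME, drive_stop)
try target_seen: (M_HOME, target_seen) → (M_DROP, brake)
try low_battery: (M_HOME, low_battery) → (M_FOLLOW, rotate)  ← matches
try arrived: (M_HOME, arrived) → (M_DROP, rotate)

low_battery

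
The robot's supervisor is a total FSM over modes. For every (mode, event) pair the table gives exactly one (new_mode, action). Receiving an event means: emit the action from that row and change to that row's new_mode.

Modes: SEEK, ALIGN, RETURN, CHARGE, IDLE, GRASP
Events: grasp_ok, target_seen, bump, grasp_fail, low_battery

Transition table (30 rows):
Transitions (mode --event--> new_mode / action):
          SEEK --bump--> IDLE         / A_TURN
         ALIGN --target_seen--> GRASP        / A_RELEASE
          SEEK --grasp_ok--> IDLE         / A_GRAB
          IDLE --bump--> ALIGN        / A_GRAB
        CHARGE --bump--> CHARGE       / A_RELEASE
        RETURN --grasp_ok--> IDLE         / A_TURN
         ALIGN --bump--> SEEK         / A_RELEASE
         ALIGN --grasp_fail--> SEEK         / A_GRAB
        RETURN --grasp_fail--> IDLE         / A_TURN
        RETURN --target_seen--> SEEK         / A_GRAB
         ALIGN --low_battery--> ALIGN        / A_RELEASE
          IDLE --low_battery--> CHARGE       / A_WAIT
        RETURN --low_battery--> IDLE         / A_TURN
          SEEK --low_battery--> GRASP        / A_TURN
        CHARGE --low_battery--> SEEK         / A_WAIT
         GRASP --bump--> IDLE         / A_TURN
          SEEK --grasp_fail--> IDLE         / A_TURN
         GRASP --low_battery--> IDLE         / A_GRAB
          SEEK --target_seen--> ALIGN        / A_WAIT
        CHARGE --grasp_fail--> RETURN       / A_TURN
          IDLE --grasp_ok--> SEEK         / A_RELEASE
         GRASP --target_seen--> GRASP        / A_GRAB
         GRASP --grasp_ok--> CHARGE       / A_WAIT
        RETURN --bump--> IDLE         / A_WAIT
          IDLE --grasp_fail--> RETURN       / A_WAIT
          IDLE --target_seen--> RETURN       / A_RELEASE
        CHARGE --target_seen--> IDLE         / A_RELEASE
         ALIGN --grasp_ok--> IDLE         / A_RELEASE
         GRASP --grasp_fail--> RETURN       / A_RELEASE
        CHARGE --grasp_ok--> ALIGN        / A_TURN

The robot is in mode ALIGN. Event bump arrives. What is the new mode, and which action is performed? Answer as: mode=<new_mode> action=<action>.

mode=SEEK action=A_RELEASE

current mode = ALIGN; filter table to that mode:
  (ALIGN, target_seen) → (GRASP, A_RELEASE)
  (ALIGN, bump) → (SEEK, A_RELEASE)  ← event matches
  (ALIGN, grasp_fail) → (SEEK, A_GRAB)
  (ALIGN, low_battery) → (ALIGN, A_RELEASE)
  (ALIGN, grasp_ok) → (IDLE, A_RELEASE)
event = bump selects (SEEK, A_RELEASE)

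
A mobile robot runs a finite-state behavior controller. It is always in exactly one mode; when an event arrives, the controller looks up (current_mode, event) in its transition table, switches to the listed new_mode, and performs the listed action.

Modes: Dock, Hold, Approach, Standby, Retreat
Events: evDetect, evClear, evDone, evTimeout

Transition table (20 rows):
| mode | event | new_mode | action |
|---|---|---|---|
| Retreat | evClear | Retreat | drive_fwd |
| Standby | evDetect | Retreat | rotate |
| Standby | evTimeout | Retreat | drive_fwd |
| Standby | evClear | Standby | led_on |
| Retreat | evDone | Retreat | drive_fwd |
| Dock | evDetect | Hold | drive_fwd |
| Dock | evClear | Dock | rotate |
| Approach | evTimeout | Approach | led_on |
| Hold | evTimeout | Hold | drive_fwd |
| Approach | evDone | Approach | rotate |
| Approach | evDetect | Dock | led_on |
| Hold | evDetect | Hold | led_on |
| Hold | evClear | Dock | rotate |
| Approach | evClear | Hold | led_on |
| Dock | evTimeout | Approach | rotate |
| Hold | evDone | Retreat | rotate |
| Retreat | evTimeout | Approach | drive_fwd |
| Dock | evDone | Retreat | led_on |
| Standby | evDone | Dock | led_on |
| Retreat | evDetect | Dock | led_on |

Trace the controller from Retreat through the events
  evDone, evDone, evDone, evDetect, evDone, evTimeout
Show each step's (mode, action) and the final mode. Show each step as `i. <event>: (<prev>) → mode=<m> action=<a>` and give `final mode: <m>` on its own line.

1. evDone: (Retreat) → mode=Retreat action=drive_fwd
2. evDone: (Retreat) → mode=Retreat action=drive_fwd
3. evDone: (Retreat) → mode=Retreat action=drive_fwd
4. evDetect: (Retreat) → mode=Dock action=led_on
5. evDone: (Dock) → mode=Retreat action=led_on
6. evTimeout: (Retreat) → mode=Approach action=drive_fwd

final mode: Approach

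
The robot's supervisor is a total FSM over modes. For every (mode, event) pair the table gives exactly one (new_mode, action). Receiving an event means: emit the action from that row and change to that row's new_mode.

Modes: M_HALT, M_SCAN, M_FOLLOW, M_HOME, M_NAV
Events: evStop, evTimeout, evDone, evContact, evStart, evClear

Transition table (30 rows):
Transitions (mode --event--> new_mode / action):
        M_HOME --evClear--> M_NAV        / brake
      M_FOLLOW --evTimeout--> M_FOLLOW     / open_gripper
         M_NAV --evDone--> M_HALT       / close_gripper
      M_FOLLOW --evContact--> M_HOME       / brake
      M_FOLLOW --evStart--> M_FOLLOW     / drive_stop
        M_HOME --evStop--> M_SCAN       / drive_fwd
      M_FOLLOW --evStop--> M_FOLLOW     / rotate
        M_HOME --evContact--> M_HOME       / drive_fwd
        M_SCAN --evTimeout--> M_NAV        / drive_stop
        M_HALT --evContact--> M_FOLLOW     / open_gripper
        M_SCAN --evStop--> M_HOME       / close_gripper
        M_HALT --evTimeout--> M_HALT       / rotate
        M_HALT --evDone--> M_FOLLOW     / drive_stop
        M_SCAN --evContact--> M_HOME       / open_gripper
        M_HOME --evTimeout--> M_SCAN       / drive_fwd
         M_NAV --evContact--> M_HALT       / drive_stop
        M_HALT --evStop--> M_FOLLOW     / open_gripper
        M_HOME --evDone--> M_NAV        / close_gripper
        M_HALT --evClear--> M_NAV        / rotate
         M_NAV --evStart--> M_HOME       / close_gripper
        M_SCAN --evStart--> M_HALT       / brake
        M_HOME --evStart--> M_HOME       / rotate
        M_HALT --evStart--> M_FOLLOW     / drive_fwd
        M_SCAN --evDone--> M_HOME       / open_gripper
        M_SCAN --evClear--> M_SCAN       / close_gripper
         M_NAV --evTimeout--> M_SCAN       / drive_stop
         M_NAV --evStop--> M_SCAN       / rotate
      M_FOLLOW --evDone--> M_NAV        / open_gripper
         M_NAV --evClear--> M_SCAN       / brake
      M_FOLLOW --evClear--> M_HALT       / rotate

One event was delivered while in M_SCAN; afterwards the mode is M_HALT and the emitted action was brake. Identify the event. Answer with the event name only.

try evStop: (M_SCAN, evStop) → (M_HOME, close_gripper)
try evTimeout: (M_SCAN, evTimeout) → (M_NAV, drive_stop)
try evDone: (M_SCAN, evDone) → (M_HOME, open_gripper)
try evContact: (M_SCAN, evContact) → (M_HOME, open_gripper)
try evStart: (M_SCAN, evStart) → (M_HALT, brake)  ← matches
try evClear: (M_SCAN, evClear) → (M_SCAN, close_gripper)

evStart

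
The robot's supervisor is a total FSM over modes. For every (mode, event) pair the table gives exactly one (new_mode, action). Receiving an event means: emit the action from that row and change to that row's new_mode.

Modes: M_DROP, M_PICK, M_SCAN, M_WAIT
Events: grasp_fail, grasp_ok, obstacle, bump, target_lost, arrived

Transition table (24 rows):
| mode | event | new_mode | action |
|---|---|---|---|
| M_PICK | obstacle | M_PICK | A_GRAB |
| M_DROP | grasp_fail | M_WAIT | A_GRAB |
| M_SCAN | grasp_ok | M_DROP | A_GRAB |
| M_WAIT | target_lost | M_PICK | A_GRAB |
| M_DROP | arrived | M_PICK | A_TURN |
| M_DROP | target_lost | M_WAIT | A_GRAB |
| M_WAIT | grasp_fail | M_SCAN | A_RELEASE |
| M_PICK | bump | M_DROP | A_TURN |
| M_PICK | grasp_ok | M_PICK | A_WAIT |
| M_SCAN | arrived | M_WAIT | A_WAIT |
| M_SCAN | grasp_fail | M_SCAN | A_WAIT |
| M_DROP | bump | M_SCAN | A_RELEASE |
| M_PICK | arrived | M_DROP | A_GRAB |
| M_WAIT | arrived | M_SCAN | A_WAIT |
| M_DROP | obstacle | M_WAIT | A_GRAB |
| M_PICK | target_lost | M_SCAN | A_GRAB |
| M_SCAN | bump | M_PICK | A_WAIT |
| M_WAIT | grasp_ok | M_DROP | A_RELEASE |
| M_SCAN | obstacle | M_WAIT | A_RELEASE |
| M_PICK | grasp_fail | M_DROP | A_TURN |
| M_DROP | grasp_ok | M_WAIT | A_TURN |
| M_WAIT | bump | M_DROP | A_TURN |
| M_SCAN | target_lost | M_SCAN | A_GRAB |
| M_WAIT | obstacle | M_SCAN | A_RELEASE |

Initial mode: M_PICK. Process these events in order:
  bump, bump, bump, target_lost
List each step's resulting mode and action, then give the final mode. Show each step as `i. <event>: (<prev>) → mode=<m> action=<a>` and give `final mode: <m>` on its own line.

final mode: M_SCAN

1. bump: (M_PICK) → mode=M_DROP action=A_TURN
2. bump: (M_DROP) → mode=M_SCAN action=A_RELEASE
3. bump: (M_SCAN) → mode=M_PICK action=A_WAIT
4. target_lost: (M_PICK) → mode=M_SCAN action=A_GRAB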